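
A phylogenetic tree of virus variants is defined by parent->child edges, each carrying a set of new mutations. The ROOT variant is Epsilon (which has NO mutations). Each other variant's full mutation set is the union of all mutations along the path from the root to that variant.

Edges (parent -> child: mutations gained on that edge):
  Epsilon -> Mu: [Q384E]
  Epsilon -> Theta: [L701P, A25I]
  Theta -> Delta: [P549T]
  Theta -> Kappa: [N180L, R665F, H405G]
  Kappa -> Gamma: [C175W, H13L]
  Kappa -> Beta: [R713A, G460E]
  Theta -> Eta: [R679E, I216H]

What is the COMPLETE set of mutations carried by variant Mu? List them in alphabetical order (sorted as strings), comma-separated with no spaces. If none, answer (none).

Answer: Q384E

Derivation:
At Epsilon: gained [] -> total []
At Mu: gained ['Q384E'] -> total ['Q384E']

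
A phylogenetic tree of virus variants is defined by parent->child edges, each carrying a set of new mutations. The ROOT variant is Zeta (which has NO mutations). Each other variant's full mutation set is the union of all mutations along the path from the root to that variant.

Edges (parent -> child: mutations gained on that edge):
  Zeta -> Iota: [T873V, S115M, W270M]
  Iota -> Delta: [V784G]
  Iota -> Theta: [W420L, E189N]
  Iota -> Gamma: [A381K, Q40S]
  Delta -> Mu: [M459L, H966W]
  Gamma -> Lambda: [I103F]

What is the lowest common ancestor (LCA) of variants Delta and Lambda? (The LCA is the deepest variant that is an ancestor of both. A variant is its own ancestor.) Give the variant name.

Answer: Iota

Derivation:
Path from root to Delta: Zeta -> Iota -> Delta
  ancestors of Delta: {Zeta, Iota, Delta}
Path from root to Lambda: Zeta -> Iota -> Gamma -> Lambda
  ancestors of Lambda: {Zeta, Iota, Gamma, Lambda}
Common ancestors: {Zeta, Iota}
Walk up from Lambda: Lambda (not in ancestors of Delta), Gamma (not in ancestors of Delta), Iota (in ancestors of Delta), Zeta (in ancestors of Delta)
Deepest common ancestor (LCA) = Iota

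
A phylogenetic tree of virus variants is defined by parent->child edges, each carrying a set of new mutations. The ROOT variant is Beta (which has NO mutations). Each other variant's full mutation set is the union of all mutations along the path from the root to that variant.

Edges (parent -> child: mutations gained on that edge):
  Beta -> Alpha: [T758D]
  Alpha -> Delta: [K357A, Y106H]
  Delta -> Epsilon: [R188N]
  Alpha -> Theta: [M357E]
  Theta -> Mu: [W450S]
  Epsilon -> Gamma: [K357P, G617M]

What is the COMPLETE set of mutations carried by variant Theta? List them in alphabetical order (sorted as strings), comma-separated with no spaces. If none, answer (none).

At Beta: gained [] -> total []
At Alpha: gained ['T758D'] -> total ['T758D']
At Theta: gained ['M357E'] -> total ['M357E', 'T758D']

Answer: M357E,T758D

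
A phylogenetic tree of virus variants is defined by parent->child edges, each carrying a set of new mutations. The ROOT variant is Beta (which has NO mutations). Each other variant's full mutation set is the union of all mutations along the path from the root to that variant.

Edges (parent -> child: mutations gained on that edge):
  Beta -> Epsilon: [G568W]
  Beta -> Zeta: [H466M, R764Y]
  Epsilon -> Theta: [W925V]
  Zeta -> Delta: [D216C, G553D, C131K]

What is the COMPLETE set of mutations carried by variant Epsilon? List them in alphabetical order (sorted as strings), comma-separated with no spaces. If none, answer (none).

At Beta: gained [] -> total []
At Epsilon: gained ['G568W'] -> total ['G568W']

Answer: G568W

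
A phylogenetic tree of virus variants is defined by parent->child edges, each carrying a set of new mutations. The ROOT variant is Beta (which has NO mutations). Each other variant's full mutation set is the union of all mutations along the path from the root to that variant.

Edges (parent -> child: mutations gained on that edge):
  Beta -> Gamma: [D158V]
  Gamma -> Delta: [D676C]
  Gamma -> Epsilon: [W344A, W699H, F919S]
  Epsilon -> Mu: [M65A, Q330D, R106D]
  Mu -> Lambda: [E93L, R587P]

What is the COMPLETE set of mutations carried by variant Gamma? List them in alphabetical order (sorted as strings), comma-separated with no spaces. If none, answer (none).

Answer: D158V

Derivation:
At Beta: gained [] -> total []
At Gamma: gained ['D158V'] -> total ['D158V']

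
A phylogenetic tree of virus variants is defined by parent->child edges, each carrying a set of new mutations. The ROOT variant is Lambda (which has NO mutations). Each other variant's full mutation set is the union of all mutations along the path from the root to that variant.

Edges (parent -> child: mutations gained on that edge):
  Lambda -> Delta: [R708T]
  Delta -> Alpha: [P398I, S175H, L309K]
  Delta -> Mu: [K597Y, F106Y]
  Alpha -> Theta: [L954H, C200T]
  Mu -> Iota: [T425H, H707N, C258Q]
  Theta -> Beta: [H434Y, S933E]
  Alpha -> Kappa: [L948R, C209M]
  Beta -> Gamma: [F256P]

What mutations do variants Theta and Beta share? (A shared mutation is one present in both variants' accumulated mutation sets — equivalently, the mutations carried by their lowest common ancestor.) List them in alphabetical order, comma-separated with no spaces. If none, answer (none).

Answer: C200T,L309K,L954H,P398I,R708T,S175H

Derivation:
Accumulating mutations along path to Theta:
  At Lambda: gained [] -> total []
  At Delta: gained ['R708T'] -> total ['R708T']
  At Alpha: gained ['P398I', 'S175H', 'L309K'] -> total ['L309K', 'P398I', 'R708T', 'S175H']
  At Theta: gained ['L954H', 'C200T'] -> total ['C200T', 'L309K', 'L954H', 'P398I', 'R708T', 'S175H']
Mutations(Theta) = ['C200T', 'L309K', 'L954H', 'P398I', 'R708T', 'S175H']
Accumulating mutations along path to Beta:
  At Lambda: gained [] -> total []
  At Delta: gained ['R708T'] -> total ['R708T']
  At Alpha: gained ['P398I', 'S175H', 'L309K'] -> total ['L309K', 'P398I', 'R708T', 'S175H']
  At Theta: gained ['L954H', 'C200T'] -> total ['C200T', 'L309K', 'L954H', 'P398I', 'R708T', 'S175H']
  At Beta: gained ['H434Y', 'S933E'] -> total ['C200T', 'H434Y', 'L309K', 'L954H', 'P398I', 'R708T', 'S175H', 'S933E']
Mutations(Beta) = ['C200T', 'H434Y', 'L309K', 'L954H', 'P398I', 'R708T', 'S175H', 'S933E']
Intersection: ['C200T', 'L309K', 'L954H', 'P398I', 'R708T', 'S175H'] ∩ ['C200T', 'H434Y', 'L309K', 'L954H', 'P398I', 'R708T', 'S175H', 'S933E'] = ['C200T', 'L309K', 'L954H', 'P398I', 'R708T', 'S175H']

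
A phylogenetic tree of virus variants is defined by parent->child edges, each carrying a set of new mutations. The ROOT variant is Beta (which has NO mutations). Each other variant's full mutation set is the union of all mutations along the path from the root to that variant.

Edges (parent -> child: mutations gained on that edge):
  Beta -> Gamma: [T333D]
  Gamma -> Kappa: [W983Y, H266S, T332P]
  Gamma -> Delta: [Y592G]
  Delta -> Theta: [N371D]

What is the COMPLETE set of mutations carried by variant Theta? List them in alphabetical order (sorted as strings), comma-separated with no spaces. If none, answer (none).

Answer: N371D,T333D,Y592G

Derivation:
At Beta: gained [] -> total []
At Gamma: gained ['T333D'] -> total ['T333D']
At Delta: gained ['Y592G'] -> total ['T333D', 'Y592G']
At Theta: gained ['N371D'] -> total ['N371D', 'T333D', 'Y592G']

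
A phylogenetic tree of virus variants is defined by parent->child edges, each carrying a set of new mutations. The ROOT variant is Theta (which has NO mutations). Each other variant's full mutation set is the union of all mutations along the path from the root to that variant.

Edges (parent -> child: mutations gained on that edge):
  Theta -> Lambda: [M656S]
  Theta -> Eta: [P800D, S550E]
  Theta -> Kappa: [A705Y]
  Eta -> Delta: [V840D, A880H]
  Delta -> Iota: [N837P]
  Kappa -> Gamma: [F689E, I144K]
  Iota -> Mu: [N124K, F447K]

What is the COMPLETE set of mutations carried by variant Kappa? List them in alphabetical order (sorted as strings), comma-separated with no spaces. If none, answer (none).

At Theta: gained [] -> total []
At Kappa: gained ['A705Y'] -> total ['A705Y']

Answer: A705Y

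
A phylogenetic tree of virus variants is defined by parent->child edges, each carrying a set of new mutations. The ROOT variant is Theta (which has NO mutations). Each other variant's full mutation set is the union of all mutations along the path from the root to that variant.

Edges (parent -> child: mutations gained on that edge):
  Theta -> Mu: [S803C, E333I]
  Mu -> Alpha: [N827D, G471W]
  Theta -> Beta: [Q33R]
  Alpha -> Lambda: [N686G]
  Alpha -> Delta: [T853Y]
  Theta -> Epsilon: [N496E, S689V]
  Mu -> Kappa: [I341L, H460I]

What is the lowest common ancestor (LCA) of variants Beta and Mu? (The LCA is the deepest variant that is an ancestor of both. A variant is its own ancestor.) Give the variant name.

Answer: Theta

Derivation:
Path from root to Beta: Theta -> Beta
  ancestors of Beta: {Theta, Beta}
Path from root to Mu: Theta -> Mu
  ancestors of Mu: {Theta, Mu}
Common ancestors: {Theta}
Walk up from Mu: Mu (not in ancestors of Beta), Theta (in ancestors of Beta)
Deepest common ancestor (LCA) = Theta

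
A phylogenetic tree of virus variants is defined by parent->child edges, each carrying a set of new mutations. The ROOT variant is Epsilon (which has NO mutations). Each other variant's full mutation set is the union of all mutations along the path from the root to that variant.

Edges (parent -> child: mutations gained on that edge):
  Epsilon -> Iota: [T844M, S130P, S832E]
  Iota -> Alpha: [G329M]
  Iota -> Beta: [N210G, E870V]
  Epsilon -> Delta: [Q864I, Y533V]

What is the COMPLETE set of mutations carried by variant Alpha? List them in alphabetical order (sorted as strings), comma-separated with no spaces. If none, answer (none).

At Epsilon: gained [] -> total []
At Iota: gained ['T844M', 'S130P', 'S832E'] -> total ['S130P', 'S832E', 'T844M']
At Alpha: gained ['G329M'] -> total ['G329M', 'S130P', 'S832E', 'T844M']

Answer: G329M,S130P,S832E,T844M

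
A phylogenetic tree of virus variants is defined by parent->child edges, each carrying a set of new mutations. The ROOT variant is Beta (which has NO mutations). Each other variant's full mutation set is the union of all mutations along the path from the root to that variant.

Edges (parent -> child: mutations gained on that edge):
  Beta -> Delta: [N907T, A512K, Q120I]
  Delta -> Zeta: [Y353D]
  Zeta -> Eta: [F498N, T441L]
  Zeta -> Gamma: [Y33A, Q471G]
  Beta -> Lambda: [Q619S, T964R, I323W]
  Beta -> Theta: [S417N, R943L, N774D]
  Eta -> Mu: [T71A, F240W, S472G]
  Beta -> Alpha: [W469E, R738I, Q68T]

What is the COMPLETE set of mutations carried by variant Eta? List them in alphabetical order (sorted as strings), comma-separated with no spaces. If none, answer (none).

Answer: A512K,F498N,N907T,Q120I,T441L,Y353D

Derivation:
At Beta: gained [] -> total []
At Delta: gained ['N907T', 'A512K', 'Q120I'] -> total ['A512K', 'N907T', 'Q120I']
At Zeta: gained ['Y353D'] -> total ['A512K', 'N907T', 'Q120I', 'Y353D']
At Eta: gained ['F498N', 'T441L'] -> total ['A512K', 'F498N', 'N907T', 'Q120I', 'T441L', 'Y353D']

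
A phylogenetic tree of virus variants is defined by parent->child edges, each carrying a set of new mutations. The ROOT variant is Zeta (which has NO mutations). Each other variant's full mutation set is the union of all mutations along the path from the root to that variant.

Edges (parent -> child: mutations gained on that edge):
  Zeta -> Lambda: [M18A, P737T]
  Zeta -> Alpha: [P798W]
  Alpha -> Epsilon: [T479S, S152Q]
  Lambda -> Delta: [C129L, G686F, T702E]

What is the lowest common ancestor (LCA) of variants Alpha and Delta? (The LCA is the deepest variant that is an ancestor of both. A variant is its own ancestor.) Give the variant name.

Answer: Zeta

Derivation:
Path from root to Alpha: Zeta -> Alpha
  ancestors of Alpha: {Zeta, Alpha}
Path from root to Delta: Zeta -> Lambda -> Delta
  ancestors of Delta: {Zeta, Lambda, Delta}
Common ancestors: {Zeta}
Walk up from Delta: Delta (not in ancestors of Alpha), Lambda (not in ancestors of Alpha), Zeta (in ancestors of Alpha)
Deepest common ancestor (LCA) = Zeta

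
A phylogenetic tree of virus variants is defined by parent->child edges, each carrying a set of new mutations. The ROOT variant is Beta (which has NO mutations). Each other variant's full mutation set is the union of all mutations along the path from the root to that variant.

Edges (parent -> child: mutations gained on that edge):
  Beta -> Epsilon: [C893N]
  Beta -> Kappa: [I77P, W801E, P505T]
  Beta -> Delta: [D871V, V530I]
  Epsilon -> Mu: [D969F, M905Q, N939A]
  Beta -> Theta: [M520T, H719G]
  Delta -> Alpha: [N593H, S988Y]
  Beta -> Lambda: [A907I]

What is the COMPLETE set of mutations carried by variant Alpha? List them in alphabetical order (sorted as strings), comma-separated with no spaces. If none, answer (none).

At Beta: gained [] -> total []
At Delta: gained ['D871V', 'V530I'] -> total ['D871V', 'V530I']
At Alpha: gained ['N593H', 'S988Y'] -> total ['D871V', 'N593H', 'S988Y', 'V530I']

Answer: D871V,N593H,S988Y,V530I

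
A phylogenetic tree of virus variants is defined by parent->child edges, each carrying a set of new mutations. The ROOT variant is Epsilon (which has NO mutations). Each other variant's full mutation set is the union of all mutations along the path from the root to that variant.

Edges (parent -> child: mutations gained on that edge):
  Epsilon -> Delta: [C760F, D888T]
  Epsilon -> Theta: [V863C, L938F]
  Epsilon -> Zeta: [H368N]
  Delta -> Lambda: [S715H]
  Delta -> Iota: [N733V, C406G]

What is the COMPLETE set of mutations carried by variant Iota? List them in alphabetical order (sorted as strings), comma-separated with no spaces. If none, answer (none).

Answer: C406G,C760F,D888T,N733V

Derivation:
At Epsilon: gained [] -> total []
At Delta: gained ['C760F', 'D888T'] -> total ['C760F', 'D888T']
At Iota: gained ['N733V', 'C406G'] -> total ['C406G', 'C760F', 'D888T', 'N733V']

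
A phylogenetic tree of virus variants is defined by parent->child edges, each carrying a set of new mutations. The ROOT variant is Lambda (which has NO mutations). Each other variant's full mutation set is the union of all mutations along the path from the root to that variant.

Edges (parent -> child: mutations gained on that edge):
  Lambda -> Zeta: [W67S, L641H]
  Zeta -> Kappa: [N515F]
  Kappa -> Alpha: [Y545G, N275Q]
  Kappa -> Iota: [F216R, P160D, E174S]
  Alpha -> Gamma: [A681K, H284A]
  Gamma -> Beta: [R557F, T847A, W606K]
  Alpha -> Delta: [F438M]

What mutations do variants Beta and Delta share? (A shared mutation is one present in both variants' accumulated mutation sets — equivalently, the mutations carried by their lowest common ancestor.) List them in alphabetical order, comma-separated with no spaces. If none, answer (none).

Accumulating mutations along path to Beta:
  At Lambda: gained [] -> total []
  At Zeta: gained ['W67S', 'L641H'] -> total ['L641H', 'W67S']
  At Kappa: gained ['N515F'] -> total ['L641H', 'N515F', 'W67S']
  At Alpha: gained ['Y545G', 'N275Q'] -> total ['L641H', 'N275Q', 'N515F', 'W67S', 'Y545G']
  At Gamma: gained ['A681K', 'H284A'] -> total ['A681K', 'H284A', 'L641H', 'N275Q', 'N515F', 'W67S', 'Y545G']
  At Beta: gained ['R557F', 'T847A', 'W606K'] -> total ['A681K', 'H284A', 'L641H', 'N275Q', 'N515F', 'R557F', 'T847A', 'W606K', 'W67S', 'Y545G']
Mutations(Beta) = ['A681K', 'H284A', 'L641H', 'N275Q', 'N515F', 'R557F', 'T847A', 'W606K', 'W67S', 'Y545G']
Accumulating mutations along path to Delta:
  At Lambda: gained [] -> total []
  At Zeta: gained ['W67S', 'L641H'] -> total ['L641H', 'W67S']
  At Kappa: gained ['N515F'] -> total ['L641H', 'N515F', 'W67S']
  At Alpha: gained ['Y545G', 'N275Q'] -> total ['L641H', 'N275Q', 'N515F', 'W67S', 'Y545G']
  At Delta: gained ['F438M'] -> total ['F438M', 'L641H', 'N275Q', 'N515F', 'W67S', 'Y545G']
Mutations(Delta) = ['F438M', 'L641H', 'N275Q', 'N515F', 'W67S', 'Y545G']
Intersection: ['A681K', 'H284A', 'L641H', 'N275Q', 'N515F', 'R557F', 'T847A', 'W606K', 'W67S', 'Y545G'] ∩ ['F438M', 'L641H', 'N275Q', 'N515F', 'W67S', 'Y545G'] = ['L641H', 'N275Q', 'N515F', 'W67S', 'Y545G']

Answer: L641H,N275Q,N515F,W67S,Y545G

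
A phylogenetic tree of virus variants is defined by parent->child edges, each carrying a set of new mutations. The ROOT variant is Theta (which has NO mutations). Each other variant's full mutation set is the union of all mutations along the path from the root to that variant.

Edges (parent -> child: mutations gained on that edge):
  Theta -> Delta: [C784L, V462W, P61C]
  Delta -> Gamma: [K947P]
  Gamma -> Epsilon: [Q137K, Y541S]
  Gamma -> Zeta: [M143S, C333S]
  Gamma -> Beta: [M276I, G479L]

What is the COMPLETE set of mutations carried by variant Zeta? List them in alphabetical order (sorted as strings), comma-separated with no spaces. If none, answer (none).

At Theta: gained [] -> total []
At Delta: gained ['C784L', 'V462W', 'P61C'] -> total ['C784L', 'P61C', 'V462W']
At Gamma: gained ['K947P'] -> total ['C784L', 'K947P', 'P61C', 'V462W']
At Zeta: gained ['M143S', 'C333S'] -> total ['C333S', 'C784L', 'K947P', 'M143S', 'P61C', 'V462W']

Answer: C333S,C784L,K947P,M143S,P61C,V462W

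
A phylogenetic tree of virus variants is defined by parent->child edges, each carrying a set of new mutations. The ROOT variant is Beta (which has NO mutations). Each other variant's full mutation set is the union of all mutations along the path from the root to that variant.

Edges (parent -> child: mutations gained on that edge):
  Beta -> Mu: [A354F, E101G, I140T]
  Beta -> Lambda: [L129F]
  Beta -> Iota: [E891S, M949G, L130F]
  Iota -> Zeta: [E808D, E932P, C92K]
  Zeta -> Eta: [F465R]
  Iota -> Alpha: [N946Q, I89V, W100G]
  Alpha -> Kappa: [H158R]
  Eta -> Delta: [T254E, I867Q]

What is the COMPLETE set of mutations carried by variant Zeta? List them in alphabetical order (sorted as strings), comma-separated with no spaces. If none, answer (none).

At Beta: gained [] -> total []
At Iota: gained ['E891S', 'M949G', 'L130F'] -> total ['E891S', 'L130F', 'M949G']
At Zeta: gained ['E808D', 'E932P', 'C92K'] -> total ['C92K', 'E808D', 'E891S', 'E932P', 'L130F', 'M949G']

Answer: C92K,E808D,E891S,E932P,L130F,M949G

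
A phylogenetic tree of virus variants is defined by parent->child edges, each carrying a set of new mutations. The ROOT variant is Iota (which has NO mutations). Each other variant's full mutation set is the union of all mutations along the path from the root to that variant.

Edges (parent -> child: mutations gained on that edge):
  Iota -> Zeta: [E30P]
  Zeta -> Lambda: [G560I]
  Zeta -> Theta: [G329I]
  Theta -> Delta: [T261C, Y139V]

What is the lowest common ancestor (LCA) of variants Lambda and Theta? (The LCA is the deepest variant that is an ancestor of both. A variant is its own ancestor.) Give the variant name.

Path from root to Lambda: Iota -> Zeta -> Lambda
  ancestors of Lambda: {Iota, Zeta, Lambda}
Path from root to Theta: Iota -> Zeta -> Theta
  ancestors of Theta: {Iota, Zeta, Theta}
Common ancestors: {Iota, Zeta}
Walk up from Theta: Theta (not in ancestors of Lambda), Zeta (in ancestors of Lambda), Iota (in ancestors of Lambda)
Deepest common ancestor (LCA) = Zeta

Answer: Zeta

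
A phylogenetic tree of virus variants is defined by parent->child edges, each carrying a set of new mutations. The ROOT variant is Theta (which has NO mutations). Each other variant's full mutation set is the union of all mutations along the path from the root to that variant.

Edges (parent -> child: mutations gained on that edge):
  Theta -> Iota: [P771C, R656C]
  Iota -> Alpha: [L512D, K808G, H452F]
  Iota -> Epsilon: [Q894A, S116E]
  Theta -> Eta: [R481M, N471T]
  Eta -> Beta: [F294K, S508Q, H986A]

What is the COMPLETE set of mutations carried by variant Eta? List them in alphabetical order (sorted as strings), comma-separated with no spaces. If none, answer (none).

Answer: N471T,R481M

Derivation:
At Theta: gained [] -> total []
At Eta: gained ['R481M', 'N471T'] -> total ['N471T', 'R481M']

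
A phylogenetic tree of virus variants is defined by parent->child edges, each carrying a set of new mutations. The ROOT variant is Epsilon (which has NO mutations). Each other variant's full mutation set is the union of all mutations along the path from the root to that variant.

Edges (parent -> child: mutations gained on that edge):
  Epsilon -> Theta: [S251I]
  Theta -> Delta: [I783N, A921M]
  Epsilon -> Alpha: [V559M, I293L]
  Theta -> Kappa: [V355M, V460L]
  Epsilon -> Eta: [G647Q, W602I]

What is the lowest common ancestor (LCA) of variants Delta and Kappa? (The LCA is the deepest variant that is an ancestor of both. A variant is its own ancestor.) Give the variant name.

Path from root to Delta: Epsilon -> Theta -> Delta
  ancestors of Delta: {Epsilon, Theta, Delta}
Path from root to Kappa: Epsilon -> Theta -> Kappa
  ancestors of Kappa: {Epsilon, Theta, Kappa}
Common ancestors: {Epsilon, Theta}
Walk up from Kappa: Kappa (not in ancestors of Delta), Theta (in ancestors of Delta), Epsilon (in ancestors of Delta)
Deepest common ancestor (LCA) = Theta

Answer: Theta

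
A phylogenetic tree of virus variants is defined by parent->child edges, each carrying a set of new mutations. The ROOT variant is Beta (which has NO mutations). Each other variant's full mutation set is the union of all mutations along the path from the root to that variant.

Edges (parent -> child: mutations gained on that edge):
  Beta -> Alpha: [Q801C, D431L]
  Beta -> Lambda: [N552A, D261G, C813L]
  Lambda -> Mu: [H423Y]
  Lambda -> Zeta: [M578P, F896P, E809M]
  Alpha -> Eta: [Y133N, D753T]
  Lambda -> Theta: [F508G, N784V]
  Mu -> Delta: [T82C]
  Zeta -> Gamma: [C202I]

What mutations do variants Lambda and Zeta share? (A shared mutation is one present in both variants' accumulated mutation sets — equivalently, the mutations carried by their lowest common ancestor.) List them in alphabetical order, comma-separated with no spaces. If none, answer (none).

Answer: C813L,D261G,N552A

Derivation:
Accumulating mutations along path to Lambda:
  At Beta: gained [] -> total []
  At Lambda: gained ['N552A', 'D261G', 'C813L'] -> total ['C813L', 'D261G', 'N552A']
Mutations(Lambda) = ['C813L', 'D261G', 'N552A']
Accumulating mutations along path to Zeta:
  At Beta: gained [] -> total []
  At Lambda: gained ['N552A', 'D261G', 'C813L'] -> total ['C813L', 'D261G', 'N552A']
  At Zeta: gained ['M578P', 'F896P', 'E809M'] -> total ['C813L', 'D261G', 'E809M', 'F896P', 'M578P', 'N552A']
Mutations(Zeta) = ['C813L', 'D261G', 'E809M', 'F896P', 'M578P', 'N552A']
Intersection: ['C813L', 'D261G', 'N552A'] ∩ ['C813L', 'D261G', 'E809M', 'F896P', 'M578P', 'N552A'] = ['C813L', 'D261G', 'N552A']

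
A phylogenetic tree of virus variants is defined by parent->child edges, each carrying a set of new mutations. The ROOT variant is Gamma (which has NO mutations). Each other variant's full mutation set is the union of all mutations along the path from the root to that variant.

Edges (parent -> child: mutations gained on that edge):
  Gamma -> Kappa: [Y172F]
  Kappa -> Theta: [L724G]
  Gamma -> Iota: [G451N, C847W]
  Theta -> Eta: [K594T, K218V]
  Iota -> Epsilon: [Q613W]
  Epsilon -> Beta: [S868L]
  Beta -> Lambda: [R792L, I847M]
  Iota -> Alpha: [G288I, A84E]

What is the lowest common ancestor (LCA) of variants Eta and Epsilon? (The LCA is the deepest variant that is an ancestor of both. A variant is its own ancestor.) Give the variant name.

Path from root to Eta: Gamma -> Kappa -> Theta -> Eta
  ancestors of Eta: {Gamma, Kappa, Theta, Eta}
Path from root to Epsilon: Gamma -> Iota -> Epsilon
  ancestors of Epsilon: {Gamma, Iota, Epsilon}
Common ancestors: {Gamma}
Walk up from Epsilon: Epsilon (not in ancestors of Eta), Iota (not in ancestors of Eta), Gamma (in ancestors of Eta)
Deepest common ancestor (LCA) = Gamma

Answer: Gamma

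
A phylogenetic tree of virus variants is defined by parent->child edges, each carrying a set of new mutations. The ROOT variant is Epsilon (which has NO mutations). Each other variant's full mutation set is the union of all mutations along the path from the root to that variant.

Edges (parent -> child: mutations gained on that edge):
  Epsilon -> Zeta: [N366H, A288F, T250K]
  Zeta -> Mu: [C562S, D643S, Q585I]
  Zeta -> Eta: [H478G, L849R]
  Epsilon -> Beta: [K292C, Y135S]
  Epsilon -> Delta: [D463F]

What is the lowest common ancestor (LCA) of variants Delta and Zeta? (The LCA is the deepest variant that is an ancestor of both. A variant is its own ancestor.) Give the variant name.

Path from root to Delta: Epsilon -> Delta
  ancestors of Delta: {Epsilon, Delta}
Path from root to Zeta: Epsilon -> Zeta
  ancestors of Zeta: {Epsilon, Zeta}
Common ancestors: {Epsilon}
Walk up from Zeta: Zeta (not in ancestors of Delta), Epsilon (in ancestors of Delta)
Deepest common ancestor (LCA) = Epsilon

Answer: Epsilon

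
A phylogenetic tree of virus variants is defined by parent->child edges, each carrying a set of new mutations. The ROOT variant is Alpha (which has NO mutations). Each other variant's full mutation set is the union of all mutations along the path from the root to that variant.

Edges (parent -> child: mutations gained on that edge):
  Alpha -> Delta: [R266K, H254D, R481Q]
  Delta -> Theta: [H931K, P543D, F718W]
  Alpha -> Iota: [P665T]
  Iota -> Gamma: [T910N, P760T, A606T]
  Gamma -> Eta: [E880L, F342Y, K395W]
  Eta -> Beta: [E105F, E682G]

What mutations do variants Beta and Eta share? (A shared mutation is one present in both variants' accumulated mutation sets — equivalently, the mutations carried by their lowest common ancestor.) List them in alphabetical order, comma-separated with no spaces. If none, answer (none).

Answer: A606T,E880L,F342Y,K395W,P665T,P760T,T910N

Derivation:
Accumulating mutations along path to Beta:
  At Alpha: gained [] -> total []
  At Iota: gained ['P665T'] -> total ['P665T']
  At Gamma: gained ['T910N', 'P760T', 'A606T'] -> total ['A606T', 'P665T', 'P760T', 'T910N']
  At Eta: gained ['E880L', 'F342Y', 'K395W'] -> total ['A606T', 'E880L', 'F342Y', 'K395W', 'P665T', 'P760T', 'T910N']
  At Beta: gained ['E105F', 'E682G'] -> total ['A606T', 'E105F', 'E682G', 'E880L', 'F342Y', 'K395W', 'P665T', 'P760T', 'T910N']
Mutations(Beta) = ['A606T', 'E105F', 'E682G', 'E880L', 'F342Y', 'K395W', 'P665T', 'P760T', 'T910N']
Accumulating mutations along path to Eta:
  At Alpha: gained [] -> total []
  At Iota: gained ['P665T'] -> total ['P665T']
  At Gamma: gained ['T910N', 'P760T', 'A606T'] -> total ['A606T', 'P665T', 'P760T', 'T910N']
  At Eta: gained ['E880L', 'F342Y', 'K395W'] -> total ['A606T', 'E880L', 'F342Y', 'K395W', 'P665T', 'P760T', 'T910N']
Mutations(Eta) = ['A606T', 'E880L', 'F342Y', 'K395W', 'P665T', 'P760T', 'T910N']
Intersection: ['A606T', 'E105F', 'E682G', 'E880L', 'F342Y', 'K395W', 'P665T', 'P760T', 'T910N'] ∩ ['A606T', 'E880L', 'F342Y', 'K395W', 'P665T', 'P760T', 'T910N'] = ['A606T', 'E880L', 'F342Y', 'K395W', 'P665T', 'P760T', 'T910N']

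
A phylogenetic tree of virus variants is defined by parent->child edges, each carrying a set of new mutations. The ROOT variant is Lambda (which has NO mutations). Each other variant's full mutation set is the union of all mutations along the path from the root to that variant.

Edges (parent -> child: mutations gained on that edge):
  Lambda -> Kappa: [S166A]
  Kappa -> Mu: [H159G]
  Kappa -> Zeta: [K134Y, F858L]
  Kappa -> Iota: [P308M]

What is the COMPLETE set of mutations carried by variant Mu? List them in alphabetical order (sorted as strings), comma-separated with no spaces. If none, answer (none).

At Lambda: gained [] -> total []
At Kappa: gained ['S166A'] -> total ['S166A']
At Mu: gained ['H159G'] -> total ['H159G', 'S166A']

Answer: H159G,S166A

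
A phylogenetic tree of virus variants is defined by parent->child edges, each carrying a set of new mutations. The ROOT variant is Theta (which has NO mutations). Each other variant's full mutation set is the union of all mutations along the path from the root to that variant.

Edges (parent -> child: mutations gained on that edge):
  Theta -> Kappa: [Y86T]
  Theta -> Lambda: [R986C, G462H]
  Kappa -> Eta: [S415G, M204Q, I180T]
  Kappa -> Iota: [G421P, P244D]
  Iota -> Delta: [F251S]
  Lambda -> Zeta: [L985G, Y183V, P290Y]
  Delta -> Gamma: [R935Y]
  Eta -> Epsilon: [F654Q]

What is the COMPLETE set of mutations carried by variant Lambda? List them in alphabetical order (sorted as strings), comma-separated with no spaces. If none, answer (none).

At Theta: gained [] -> total []
At Lambda: gained ['R986C', 'G462H'] -> total ['G462H', 'R986C']

Answer: G462H,R986C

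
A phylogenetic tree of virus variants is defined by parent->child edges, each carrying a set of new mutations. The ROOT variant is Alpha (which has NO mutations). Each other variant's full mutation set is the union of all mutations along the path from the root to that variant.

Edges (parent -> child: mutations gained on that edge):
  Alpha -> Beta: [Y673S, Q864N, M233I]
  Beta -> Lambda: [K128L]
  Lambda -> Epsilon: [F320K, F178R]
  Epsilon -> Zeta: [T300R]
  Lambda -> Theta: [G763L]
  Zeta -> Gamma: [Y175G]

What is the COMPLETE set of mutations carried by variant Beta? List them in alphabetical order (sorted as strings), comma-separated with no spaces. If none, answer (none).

Answer: M233I,Q864N,Y673S

Derivation:
At Alpha: gained [] -> total []
At Beta: gained ['Y673S', 'Q864N', 'M233I'] -> total ['M233I', 'Q864N', 'Y673S']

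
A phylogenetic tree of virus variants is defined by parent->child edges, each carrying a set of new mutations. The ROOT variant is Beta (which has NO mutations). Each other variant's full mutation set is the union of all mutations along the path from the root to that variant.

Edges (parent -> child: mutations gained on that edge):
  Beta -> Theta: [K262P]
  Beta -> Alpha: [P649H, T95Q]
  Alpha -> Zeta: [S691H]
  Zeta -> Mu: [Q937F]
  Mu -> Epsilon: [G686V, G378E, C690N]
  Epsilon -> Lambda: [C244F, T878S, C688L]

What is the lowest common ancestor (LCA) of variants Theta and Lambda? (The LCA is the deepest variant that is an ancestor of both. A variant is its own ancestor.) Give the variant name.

Path from root to Theta: Beta -> Theta
  ancestors of Theta: {Beta, Theta}
Path from root to Lambda: Beta -> Alpha -> Zeta -> Mu -> Epsilon -> Lambda
  ancestors of Lambda: {Beta, Alpha, Zeta, Mu, Epsilon, Lambda}
Common ancestors: {Beta}
Walk up from Lambda: Lambda (not in ancestors of Theta), Epsilon (not in ancestors of Theta), Mu (not in ancestors of Theta), Zeta (not in ancestors of Theta), Alpha (not in ancestors of Theta), Beta (in ancestors of Theta)
Deepest common ancestor (LCA) = Beta

Answer: Beta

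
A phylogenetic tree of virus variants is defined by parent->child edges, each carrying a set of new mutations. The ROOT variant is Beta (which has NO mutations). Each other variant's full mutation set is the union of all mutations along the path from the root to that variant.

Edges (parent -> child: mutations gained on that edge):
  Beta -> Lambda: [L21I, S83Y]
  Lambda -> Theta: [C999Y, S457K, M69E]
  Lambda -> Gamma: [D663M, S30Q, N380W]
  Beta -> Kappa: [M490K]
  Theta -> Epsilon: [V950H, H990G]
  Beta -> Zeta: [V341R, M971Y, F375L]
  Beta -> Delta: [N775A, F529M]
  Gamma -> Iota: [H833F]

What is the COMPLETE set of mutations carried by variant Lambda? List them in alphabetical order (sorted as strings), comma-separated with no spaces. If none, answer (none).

Answer: L21I,S83Y

Derivation:
At Beta: gained [] -> total []
At Lambda: gained ['L21I', 'S83Y'] -> total ['L21I', 'S83Y']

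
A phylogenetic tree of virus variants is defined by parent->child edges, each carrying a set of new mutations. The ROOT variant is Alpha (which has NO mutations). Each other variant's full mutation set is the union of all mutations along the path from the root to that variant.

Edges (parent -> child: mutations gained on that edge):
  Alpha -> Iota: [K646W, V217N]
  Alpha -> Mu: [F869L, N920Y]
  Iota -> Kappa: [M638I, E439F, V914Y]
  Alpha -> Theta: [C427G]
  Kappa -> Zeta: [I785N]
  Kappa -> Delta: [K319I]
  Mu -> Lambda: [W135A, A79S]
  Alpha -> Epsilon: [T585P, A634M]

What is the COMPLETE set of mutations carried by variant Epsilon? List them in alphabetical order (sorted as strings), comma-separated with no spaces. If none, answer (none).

Answer: A634M,T585P

Derivation:
At Alpha: gained [] -> total []
At Epsilon: gained ['T585P', 'A634M'] -> total ['A634M', 'T585P']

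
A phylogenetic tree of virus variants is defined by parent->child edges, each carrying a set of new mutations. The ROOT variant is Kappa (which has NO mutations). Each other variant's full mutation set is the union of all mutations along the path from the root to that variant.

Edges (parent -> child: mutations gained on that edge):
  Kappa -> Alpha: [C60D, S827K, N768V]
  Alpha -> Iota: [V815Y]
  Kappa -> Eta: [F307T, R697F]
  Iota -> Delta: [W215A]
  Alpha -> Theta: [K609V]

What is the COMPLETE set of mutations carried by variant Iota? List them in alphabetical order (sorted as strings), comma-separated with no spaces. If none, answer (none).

Answer: C60D,N768V,S827K,V815Y

Derivation:
At Kappa: gained [] -> total []
At Alpha: gained ['C60D', 'S827K', 'N768V'] -> total ['C60D', 'N768V', 'S827K']
At Iota: gained ['V815Y'] -> total ['C60D', 'N768V', 'S827K', 'V815Y']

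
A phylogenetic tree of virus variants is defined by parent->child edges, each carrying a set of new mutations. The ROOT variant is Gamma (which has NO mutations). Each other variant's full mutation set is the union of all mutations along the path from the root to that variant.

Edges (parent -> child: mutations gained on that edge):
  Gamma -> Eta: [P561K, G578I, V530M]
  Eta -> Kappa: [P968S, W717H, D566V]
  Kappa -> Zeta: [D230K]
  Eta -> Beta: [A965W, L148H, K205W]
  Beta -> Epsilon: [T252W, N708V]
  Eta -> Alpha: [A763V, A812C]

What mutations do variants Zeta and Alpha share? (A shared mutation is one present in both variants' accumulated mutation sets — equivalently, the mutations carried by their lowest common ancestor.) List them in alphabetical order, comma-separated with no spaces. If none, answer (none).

Accumulating mutations along path to Zeta:
  At Gamma: gained [] -> total []
  At Eta: gained ['P561K', 'G578I', 'V530M'] -> total ['G578I', 'P561K', 'V530M']
  At Kappa: gained ['P968S', 'W717H', 'D566V'] -> total ['D566V', 'G578I', 'P561K', 'P968S', 'V530M', 'W717H']
  At Zeta: gained ['D230K'] -> total ['D230K', 'D566V', 'G578I', 'P561K', 'P968S', 'V530M', 'W717H']
Mutations(Zeta) = ['D230K', 'D566V', 'G578I', 'P561K', 'P968S', 'V530M', 'W717H']
Accumulating mutations along path to Alpha:
  At Gamma: gained [] -> total []
  At Eta: gained ['P561K', 'G578I', 'V530M'] -> total ['G578I', 'P561K', 'V530M']
  At Alpha: gained ['A763V', 'A812C'] -> total ['A763V', 'A812C', 'G578I', 'P561K', 'V530M']
Mutations(Alpha) = ['A763V', 'A812C', 'G578I', 'P561K', 'V530M']
Intersection: ['D230K', 'D566V', 'G578I', 'P561K', 'P968S', 'V530M', 'W717H'] ∩ ['A763V', 'A812C', 'G578I', 'P561K', 'V530M'] = ['G578I', 'P561K', 'V530M']

Answer: G578I,P561K,V530M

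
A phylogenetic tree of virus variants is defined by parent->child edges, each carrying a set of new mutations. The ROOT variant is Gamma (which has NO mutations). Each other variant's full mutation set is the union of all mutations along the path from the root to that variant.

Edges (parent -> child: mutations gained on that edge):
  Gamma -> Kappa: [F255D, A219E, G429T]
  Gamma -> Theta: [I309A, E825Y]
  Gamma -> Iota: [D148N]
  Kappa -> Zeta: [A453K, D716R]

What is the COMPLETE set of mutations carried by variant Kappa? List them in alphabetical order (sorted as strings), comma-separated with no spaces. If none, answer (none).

Answer: A219E,F255D,G429T

Derivation:
At Gamma: gained [] -> total []
At Kappa: gained ['F255D', 'A219E', 'G429T'] -> total ['A219E', 'F255D', 'G429T']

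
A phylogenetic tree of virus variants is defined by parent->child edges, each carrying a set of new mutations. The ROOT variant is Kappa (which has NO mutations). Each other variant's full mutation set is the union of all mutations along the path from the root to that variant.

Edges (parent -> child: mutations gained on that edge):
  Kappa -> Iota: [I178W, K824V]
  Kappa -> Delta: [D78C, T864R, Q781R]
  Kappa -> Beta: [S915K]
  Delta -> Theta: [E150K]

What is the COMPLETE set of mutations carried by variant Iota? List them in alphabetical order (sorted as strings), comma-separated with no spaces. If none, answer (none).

At Kappa: gained [] -> total []
At Iota: gained ['I178W', 'K824V'] -> total ['I178W', 'K824V']

Answer: I178W,K824V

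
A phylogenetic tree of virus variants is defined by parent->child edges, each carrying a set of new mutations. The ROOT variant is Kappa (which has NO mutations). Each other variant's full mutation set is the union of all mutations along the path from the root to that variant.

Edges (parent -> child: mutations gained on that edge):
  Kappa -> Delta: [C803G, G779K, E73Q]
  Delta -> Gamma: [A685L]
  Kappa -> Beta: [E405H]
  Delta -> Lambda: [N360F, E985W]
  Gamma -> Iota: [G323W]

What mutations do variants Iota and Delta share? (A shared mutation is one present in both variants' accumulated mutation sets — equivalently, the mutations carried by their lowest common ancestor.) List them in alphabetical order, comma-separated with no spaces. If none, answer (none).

Answer: C803G,E73Q,G779K

Derivation:
Accumulating mutations along path to Iota:
  At Kappa: gained [] -> total []
  At Delta: gained ['C803G', 'G779K', 'E73Q'] -> total ['C803G', 'E73Q', 'G779K']
  At Gamma: gained ['A685L'] -> total ['A685L', 'C803G', 'E73Q', 'G779K']
  At Iota: gained ['G323W'] -> total ['A685L', 'C803G', 'E73Q', 'G323W', 'G779K']
Mutations(Iota) = ['A685L', 'C803G', 'E73Q', 'G323W', 'G779K']
Accumulating mutations along path to Delta:
  At Kappa: gained [] -> total []
  At Delta: gained ['C803G', 'G779K', 'E73Q'] -> total ['C803G', 'E73Q', 'G779K']
Mutations(Delta) = ['C803G', 'E73Q', 'G779K']
Intersection: ['A685L', 'C803G', 'E73Q', 'G323W', 'G779K'] ∩ ['C803G', 'E73Q', 'G779K'] = ['C803G', 'E73Q', 'G779K']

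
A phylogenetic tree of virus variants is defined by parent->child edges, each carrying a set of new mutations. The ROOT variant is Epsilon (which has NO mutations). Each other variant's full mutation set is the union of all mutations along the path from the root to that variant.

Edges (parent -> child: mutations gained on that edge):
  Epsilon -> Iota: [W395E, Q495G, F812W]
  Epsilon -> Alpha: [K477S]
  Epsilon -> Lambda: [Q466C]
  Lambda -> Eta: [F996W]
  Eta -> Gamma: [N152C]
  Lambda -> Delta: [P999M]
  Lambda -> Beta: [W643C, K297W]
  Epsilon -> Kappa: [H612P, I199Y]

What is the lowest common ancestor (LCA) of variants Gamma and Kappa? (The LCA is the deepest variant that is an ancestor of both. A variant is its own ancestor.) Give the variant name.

Answer: Epsilon

Derivation:
Path from root to Gamma: Epsilon -> Lambda -> Eta -> Gamma
  ancestors of Gamma: {Epsilon, Lambda, Eta, Gamma}
Path from root to Kappa: Epsilon -> Kappa
  ancestors of Kappa: {Epsilon, Kappa}
Common ancestors: {Epsilon}
Walk up from Kappa: Kappa (not in ancestors of Gamma), Epsilon (in ancestors of Gamma)
Deepest common ancestor (LCA) = Epsilon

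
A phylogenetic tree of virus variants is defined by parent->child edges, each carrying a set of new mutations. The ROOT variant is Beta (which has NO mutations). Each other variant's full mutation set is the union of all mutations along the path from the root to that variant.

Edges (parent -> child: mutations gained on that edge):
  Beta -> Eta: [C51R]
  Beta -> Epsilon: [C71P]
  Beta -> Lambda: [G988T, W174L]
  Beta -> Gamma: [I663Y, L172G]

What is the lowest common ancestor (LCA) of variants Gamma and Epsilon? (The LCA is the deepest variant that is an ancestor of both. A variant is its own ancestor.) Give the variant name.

Answer: Beta

Derivation:
Path from root to Gamma: Beta -> Gamma
  ancestors of Gamma: {Beta, Gamma}
Path from root to Epsilon: Beta -> Epsilon
  ancestors of Epsilon: {Beta, Epsilon}
Common ancestors: {Beta}
Walk up from Epsilon: Epsilon (not in ancestors of Gamma), Beta (in ancestors of Gamma)
Deepest common ancestor (LCA) = Beta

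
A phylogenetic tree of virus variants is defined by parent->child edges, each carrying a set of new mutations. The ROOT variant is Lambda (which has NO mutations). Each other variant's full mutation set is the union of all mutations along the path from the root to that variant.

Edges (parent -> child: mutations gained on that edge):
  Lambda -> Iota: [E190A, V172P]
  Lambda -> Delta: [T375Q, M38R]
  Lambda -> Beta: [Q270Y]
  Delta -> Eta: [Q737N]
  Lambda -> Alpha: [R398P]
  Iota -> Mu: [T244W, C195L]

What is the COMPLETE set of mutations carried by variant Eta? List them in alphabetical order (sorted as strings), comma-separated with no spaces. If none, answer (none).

Answer: M38R,Q737N,T375Q

Derivation:
At Lambda: gained [] -> total []
At Delta: gained ['T375Q', 'M38R'] -> total ['M38R', 'T375Q']
At Eta: gained ['Q737N'] -> total ['M38R', 'Q737N', 'T375Q']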